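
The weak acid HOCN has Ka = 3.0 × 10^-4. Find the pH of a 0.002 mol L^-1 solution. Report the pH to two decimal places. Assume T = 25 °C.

pH = 3.19

HOCN ⇌ OCN- + H+
From the ICE table, Ka = x²/(0.002 − x) = 3.0 × 10^-4.
Here C₀/Ka ≈ 6.67, so the small-x approximation fails. Use the quadratic:
x = [−0.0003 + √(0.0003² + 2.4e-06)]/2 = 6.39 × 10^-4 M
pH = −log(6.39 × 10^-4) = 3.19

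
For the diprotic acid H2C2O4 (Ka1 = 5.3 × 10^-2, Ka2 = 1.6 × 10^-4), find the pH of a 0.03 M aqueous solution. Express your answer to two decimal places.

pH = 1.67

Since Ka1 ≫ Ka2, the first ionization dominates [H+].
Ka1 = x²/(0.03 − x) = 5.3 × 10^-2
Solving the quadratic: x = (−Ka1 + √(Ka1² + 4·Ka1·C₀))/2 = 2.14 × 10^-2 M
pH = −log(2.14 × 10^-2) = 1.67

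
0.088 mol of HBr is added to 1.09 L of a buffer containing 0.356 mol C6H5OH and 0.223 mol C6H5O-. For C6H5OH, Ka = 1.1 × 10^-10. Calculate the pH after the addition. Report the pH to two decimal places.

pH = 9.44

Added H+ converts C6H5O- to C6H5OH: C6H5OH → 0.444 mol, C6H5O- → 0.135 mol.
pKa = −log(1.1 × 10^-10) = 9.959
pH = pKa + log([A⁻]/[HA]) = 9.959 + log(0.135/0.444) = 9.959 -0.517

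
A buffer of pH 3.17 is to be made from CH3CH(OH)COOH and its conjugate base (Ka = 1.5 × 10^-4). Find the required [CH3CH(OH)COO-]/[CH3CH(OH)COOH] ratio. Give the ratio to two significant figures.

ratio = 0.22

pKa = -log(1.5 × 10^-4) = 3.824
pH = pKa + log(r) ⇒ log(r) = 3.17 − 3.824 = -0.654
r = [CH3CH(OH)COO-]/[CH3CH(OH)COOH] = 10^(-0.654) = 0.222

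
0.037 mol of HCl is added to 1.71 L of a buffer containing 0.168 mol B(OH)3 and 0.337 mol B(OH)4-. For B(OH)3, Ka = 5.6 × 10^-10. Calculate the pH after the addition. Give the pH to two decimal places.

pH = 9.42

Added H+ converts B(OH)4- to B(OH)3: B(OH)3 → 0.205 mol, B(OH)4- → 0.3 mol.
pKa = −log(5.6 × 10^-10) = 9.252
pH = pKa + log([A⁻]/[HA]) = 9.252 + log(0.3/0.205) = 9.252 +0.165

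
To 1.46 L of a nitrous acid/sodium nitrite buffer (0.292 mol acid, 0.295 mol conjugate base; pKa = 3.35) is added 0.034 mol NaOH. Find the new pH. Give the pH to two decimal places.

pH = 3.46

After neutralization: n(HNO2) = 0.258 mol, n(NO2-) = 0.329 mol.
pH = pKa + log([A⁻]/[HA]) = 3.35 + log(0.329/0.258) = 3.35 +0.106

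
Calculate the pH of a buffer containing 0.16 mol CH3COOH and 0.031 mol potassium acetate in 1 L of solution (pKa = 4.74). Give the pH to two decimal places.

pH = 4.03

pH = pKa + log([A⁻]/[HA]) = 4.74 + log(0.031/0.16)
pH = 4.74 + (-0.713) = 4.03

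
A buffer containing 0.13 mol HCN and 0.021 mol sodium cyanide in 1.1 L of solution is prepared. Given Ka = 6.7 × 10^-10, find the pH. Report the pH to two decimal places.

pKa = −log(6.7 × 10^-10) = 9.174
Using pH = pKa + log([base]/[acid]) with [base]/[acid] = 0.021/0.13:
pH = 9.174 + (-0.792) = 8.38

pH = 8.38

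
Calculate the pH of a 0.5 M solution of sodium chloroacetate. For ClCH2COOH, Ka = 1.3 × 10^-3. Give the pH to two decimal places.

pH = 8.29

ClCH2COO- is the conjugate base of the weak acid ClCH2COOH.
Kb = Kw/Ka = 1.0×10^-14 / 1.3 × 10^-3 = 7.69 × 10^-12
Kb = [OH-]²/(0.5 − [OH-]) = 7.69 × 10^-12
Neglecting [OH-] in the denominator: [OH-] = √(7.69 × 10^-12 × 0.5) = 1.96 × 10^-6 M
pOH = 5.71, so pH = 14.00 − pOH = 8.29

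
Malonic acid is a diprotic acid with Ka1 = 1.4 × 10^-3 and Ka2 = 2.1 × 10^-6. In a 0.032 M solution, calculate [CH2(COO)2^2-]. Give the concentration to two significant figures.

First ionization gives [H+] ≈ [CH2(COOH)COO-] = 6.03 × 10^-3 M.
Second step: Ka2 = [H+][CH2(COO)2^2-]/[CH2(COOH)COO-] ≈ [CH2(COO)2^2-] (since [H+] ≈ [CH2(COOH)COO-]).
So [CH2(COO)2^2-] ≈ Ka2.

2.1 × 10^-6 M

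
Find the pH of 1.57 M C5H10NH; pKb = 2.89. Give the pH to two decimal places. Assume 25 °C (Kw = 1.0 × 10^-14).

C5H10NH + H2O ⇌ C5H10NH2+ + OH-
Kb = 10^(−2.89) = 1.29 × 10^-3
From the ICE table, Kb = [OH-]²/(1.57 − [OH-]) = 1.29 × 10^-3.
Neglecting [OH-] in the denominator: [OH-] = √(1.29 × 10^-3 × 1.57) = 4.50 × 10^-2 M
Check: 2.9% ionized — well under 5%, approximation valid.
pOH = 1.35, so pH = 14.00 − pOH = 12.65

pH = 12.65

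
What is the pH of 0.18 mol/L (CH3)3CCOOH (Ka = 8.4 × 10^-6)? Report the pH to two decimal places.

(CH3)3CCOOH ⇌ (CH3)3CCOO- + H+
Ka = [H+]²/(0.18 − [H+]) = 8.4 × 10^-6
Neglecting [H+] in the denominator: [H+] = √(8.4 × 10^-6 × 0.18) = 1.23 × 10^-3 M
pH = −log(1.23 × 10^-3) = 2.91

pH = 2.91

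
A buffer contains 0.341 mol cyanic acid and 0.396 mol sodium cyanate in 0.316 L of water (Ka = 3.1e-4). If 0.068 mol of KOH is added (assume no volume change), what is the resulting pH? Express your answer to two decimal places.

pH = 3.74

After neutralization: n(HOCN) = 0.273 mol, n(OCN-) = 0.464 mol.
pKa = −log(3.1 × 10^-4) = 3.509
pH = pKa + log(n_OCN-/n_HOCN) = 3.509 + log(0.464/0.273) = 3.509 + (+0.230)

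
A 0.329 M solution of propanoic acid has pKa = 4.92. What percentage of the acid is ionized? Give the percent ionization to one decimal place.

0.6%

CH3CH2COOH ⇌ CH3CH2COO- + H+; let x = [H+] at equilibrium.
Ka = 10^(−4.92) = 1.20 × 10^-5
x ≈ √(Ka·C₀) = √(1.20 × 10^-5 × 0.329) = 1.99 × 10^-3 M
% ionization = x/C₀ × 100% = 1.99 × 10^-3/0.329 × 100% = 0.6%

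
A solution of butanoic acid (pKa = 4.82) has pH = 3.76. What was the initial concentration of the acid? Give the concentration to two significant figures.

[H+] = 10^(-3.76) = 1.74 × 10^-4 M = x
Ka = 10^(−4.82) = 1.51 × 10^-5
Ka = x²/(C₀ − x) ⇒ C₀ = x + x²/Ka
C₀ = 1.74 × 10^-4 + (1.74 × 10^-4)²/(1.51 × 10^-5) = 2.18 × 10^-3 M

C₀ = 2.2 × 10^-3 M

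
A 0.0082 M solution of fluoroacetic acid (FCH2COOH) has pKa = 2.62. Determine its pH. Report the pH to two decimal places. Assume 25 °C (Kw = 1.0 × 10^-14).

pH = 2.47

FCH2COOH ⇌ FCH2COO- + H+
Ka = 10^(−2.62) = 2.40 × 10^-3
From the ICE table, Ka = x²/(0.0082 − x) = 2.40 × 10^-3.
Here C₀/Ka ≈ 3.42, so the small-x approximation fails. Use the quadratic:
x = [−0.0024 + √(0.0024² + 7.87e-05)]/2 = 3.40 × 10^-3 M
pH = −log[H+] = −log(3.40 × 10^-3) = 2.47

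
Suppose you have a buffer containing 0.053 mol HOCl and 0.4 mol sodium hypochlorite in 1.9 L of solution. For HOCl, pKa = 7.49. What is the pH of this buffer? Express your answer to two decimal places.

Henderson–Hasselbalch: pH = pKa + log([OCl-]/[HOCl]) = 7.49 + log(0.4/0.053)
pH = 7.49 + (+0.878) = 8.37

pH = 8.37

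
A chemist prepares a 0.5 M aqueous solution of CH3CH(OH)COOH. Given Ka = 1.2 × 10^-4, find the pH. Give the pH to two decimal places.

pH = 2.11

CH3CH(OH)COOH ⇌ CH3CH(OH)COO- + H+
Ka = x²/(0.5 − x) = 1.2 × 10^-4
Since Ka ≪ C₀, x ≈ √(Ka·C₀) = 7.75 × 10^-3 M.
Check: 1.5% ionized — well under 5%, approximation valid.
pH = −log(7.75 × 10^-3) = 2.11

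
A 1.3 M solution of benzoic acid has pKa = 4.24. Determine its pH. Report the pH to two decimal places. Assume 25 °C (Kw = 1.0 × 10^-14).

C6H5COOH ⇌ C6H5COO- + H+
Ka = 10^(−4.24) = 5.75 × 10^-5
Ka = x²/(1.3 − x) = 5.75 × 10^-5
Since Ka ≪ C₀, x ≈ √(Ka·C₀) = 8.65 × 10^-3 M.
Check: 0.67% ionized — well under 5%, approximation valid.
pH = −log(8.65 × 10^-3) = 2.06

pH = 2.06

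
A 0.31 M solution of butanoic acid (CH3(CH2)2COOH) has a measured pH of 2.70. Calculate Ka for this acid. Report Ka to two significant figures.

[H+] = 10^(-2.70) = 2.00 × 10^-3 M
At equilibrium [HA] = 0.31 − 2.00 × 10^-3 = 3.08 × 10^-1 M
Ka = [H+][A-]/[HA] = (2.00 × 10^-3)² / 3.08 × 10^-1 = 1.3 × 10^-5

Ka = 1.3 × 10^-5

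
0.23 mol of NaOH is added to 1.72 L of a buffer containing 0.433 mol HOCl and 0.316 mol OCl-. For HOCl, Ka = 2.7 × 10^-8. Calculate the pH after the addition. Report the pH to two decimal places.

pH = 8.00

OH- converts HOCl to OCl-: HOCl → 0.203 mol, OCl- → 0.546 mol.
pKa = −log(2.7 × 10^-8) = 7.569
pH = pKa + log([A⁻]/[HA]) = 7.569 + log(0.546/0.203) = 7.569 +0.430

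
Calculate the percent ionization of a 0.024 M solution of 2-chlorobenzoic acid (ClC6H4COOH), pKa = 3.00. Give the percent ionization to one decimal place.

ClC6H4COOH ⇌ ClC6H4COO- + H+; let x = [H+] at equilibrium.
Ka = 10^(−3.00) = 1.00 × 10^-3
Solve x² + 0.001x − 2.4e-05 = 0 → x = 4.42 × 10^-3 M
Fraction ionized = 4.42 × 10^-3 / 0.024 = 0.1842 → 18.4%

18.4%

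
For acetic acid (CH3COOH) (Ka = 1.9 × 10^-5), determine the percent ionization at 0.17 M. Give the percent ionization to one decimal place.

CH3COOH ⇌ CH3COO- + H+; let x = [H+] at equilibrium.
x ≈ √(Ka·C₀) = √(1.9 × 10^-5 × 0.17) = 1.80 × 10^-3 M
% ionization = x/C₀ × 100% = 1.80 × 10^-3/0.17 × 100% = 1.1%

1.1%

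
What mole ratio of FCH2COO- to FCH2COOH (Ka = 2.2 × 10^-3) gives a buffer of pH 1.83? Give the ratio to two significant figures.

pKa = -log(2.2 × 10^-3) = 2.658
pH = pKa + log(r) ⇒ log(r) = 1.83 − 2.658 = -0.828
r = [FCH2COO-]/[FCH2COOH] = 10^(-0.828) = 0.149

ratio = 0.15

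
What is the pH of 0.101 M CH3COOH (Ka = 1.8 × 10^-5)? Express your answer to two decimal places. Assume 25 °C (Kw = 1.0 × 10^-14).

pH = 2.87

CH3COOH ⇌ CH3COO- + H+
From the ICE table, Ka = x²/(0.101 − x) = 1.8 × 10^-5.
Neglecting x in the denominator: x = √(1.8 × 10^-5 × 0.101) = 1.35 × 10^-3 M
(x/C₀ = 1.3% < 5%, so the approximation holds.)
pH = −log(1.35 × 10^-3) = 2.87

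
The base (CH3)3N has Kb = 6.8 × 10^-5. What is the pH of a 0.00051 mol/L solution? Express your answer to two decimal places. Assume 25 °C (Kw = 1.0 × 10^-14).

pH = 10.19

(CH3)3N + H2O ⇌ (CH3)3NH+ + OH-
Kb = [OH-]²/(0.00051 − [OH-]) = 6.8 × 10^-5
[OH-] is not negligible relative to C₀; solve [OH-]² + 6.8e-05·[OH-] − 3.47e-08 = 0.
[OH-] = [−6.8e-05 + √(6.8e-05² + 1.39e-07)]/2 = 1.55 × 10^-4 M
pOH = −log(1.55 × 10^-4) = 3.81; pH = 14.00 − 3.81 = 10.19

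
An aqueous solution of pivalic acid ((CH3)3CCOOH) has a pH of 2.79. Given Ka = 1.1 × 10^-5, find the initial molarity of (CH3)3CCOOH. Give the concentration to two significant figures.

[H+] = 10^(-2.79) = 1.62 × 10^-3 M = x
Ka = x²/(C₀ − x) ⇒ C₀ = x + x²/Ka
C₀ = 1.62 × 10^-3 + (1.62 × 10^-3)²/(1.1 × 10^-5) = 2.40 × 10^-1 M

C₀ = 2.4 × 10^-1 M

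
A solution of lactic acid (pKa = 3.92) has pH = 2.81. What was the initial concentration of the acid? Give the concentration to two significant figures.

C₀ = 2.2 × 10^-2 M

[H+] = 10^(-2.81) = 1.55 × 10^-3 M = x
Ka = 10^(−3.92) = 1.20 × 10^-4
Ka = x²/(C₀ − x) ⇒ C₀ = x + x²/Ka
C₀ = 1.55 × 10^-3 + (1.55 × 10^-3)²/(1.20 × 10^-4) = 2.16 × 10^-2 M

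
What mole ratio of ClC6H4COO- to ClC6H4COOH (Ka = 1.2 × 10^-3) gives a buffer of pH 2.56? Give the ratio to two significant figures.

ratio = 0.44

pKa = -log(1.2 × 10^-3) = 2.921
pH = pKa + log(r) ⇒ log(r) = 2.56 − 2.921 = -0.361
r = [ClC6H4COO-]/[ClC6H4COOH] = 10^(-0.361) = 0.436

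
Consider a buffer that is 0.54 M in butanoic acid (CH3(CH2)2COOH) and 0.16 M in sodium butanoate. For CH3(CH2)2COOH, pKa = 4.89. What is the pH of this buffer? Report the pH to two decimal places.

pH = 4.36

Using pH = pKa + log([base]/[acid]) with [base]/[acid] = 0.16/0.54:
pH = 4.89 + (-0.528) = 4.36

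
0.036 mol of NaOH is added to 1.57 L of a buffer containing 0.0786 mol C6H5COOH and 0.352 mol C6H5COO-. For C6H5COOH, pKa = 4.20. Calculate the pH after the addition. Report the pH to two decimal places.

pH = 5.16

OH- converts C6H5COOH to C6H5COO-: C6H5COOH → 0.0426 mol, C6H5COO- → 0.388 mol.
Henderson–Hasselbalch with mole ratio 0.388/0.0426: pH = 4.20 + (+0.959)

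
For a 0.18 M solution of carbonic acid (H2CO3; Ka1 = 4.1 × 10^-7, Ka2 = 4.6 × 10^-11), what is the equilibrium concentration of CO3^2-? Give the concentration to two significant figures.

First ionization gives [H+] ≈ [HCO3-] = 2.72 × 10^-4 M.
Second step: Ka2 = [H+][CO3^2-]/[HCO3-] ≈ [CO3^2-] (since [H+] ≈ [HCO3-]).
So [CO3^2-] ≈ Ka2.

4.6 × 10^-11 M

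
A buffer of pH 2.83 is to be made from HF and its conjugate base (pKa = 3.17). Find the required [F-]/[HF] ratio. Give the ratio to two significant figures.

ratio = 0.46

pH = pKa + log(r) ⇒ log(r) = 2.83 − 3.17 = -0.34
r = [F-]/[HF] = 10^(-0.34) = 0.457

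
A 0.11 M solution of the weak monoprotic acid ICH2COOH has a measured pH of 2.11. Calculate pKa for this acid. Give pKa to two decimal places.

pKa = 3.23

[H+] = 10^(-2.11) = 7.76 × 10^-3 M
At equilibrium [HA] = 0.11 − 7.76 × 10^-3 = 1.02 × 10^-1 M
Ka = [H+][A-]/[HA] = (7.76 × 10^-3)² / 1.02 × 10^-1 = 5.90 × 10^-4
pKa = -log(5.90 × 10^-4) = 3.23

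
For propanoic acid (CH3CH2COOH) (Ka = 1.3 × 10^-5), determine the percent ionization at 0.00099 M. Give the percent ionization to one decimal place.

CH3CH2COOH ⇌ CH3CH2COO- + H+; let x = [H+] at equilibrium.
Solve x² + 1.3e-05x − 1.29e-08 = 0 → x = 1.07 × 10^-4 M
% ionization = x/C₀ × 100% = 1.07 × 10^-4/0.00099 × 100% = 10.8%

10.8%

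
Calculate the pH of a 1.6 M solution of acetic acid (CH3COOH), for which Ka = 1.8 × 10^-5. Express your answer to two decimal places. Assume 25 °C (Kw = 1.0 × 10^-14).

pH = 2.27

CH3COOH ⇌ CH3COO- + H+
From the ICE table, Ka = x²/(1.6 − x) = 1.8 × 10^-5.
Neglecting x in the denominator: x = √(1.8 × 10^-5 × 1.6) = 5.37 × 10^-3 M
Check: 0.34% ionized — well under 5%, approximation valid.
pH = −log[H+] = −log(5.37 × 10^-3) = 2.27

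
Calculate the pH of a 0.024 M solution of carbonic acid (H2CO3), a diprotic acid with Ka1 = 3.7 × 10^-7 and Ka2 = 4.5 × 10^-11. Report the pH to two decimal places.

Since Ka1 ≫ Ka2, the first ionization dominates [H+].
Ka1 = x²/(0.024 − x) = 3.7 × 10^-7
x ≈ √(3.7 × 10^-7 × 0.024) = 9.42 × 10^-5 M
pH = −log(9.42 × 10^-5) = 4.03

pH = 4.03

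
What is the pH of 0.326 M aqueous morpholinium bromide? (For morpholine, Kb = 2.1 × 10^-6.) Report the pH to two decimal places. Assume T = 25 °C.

pH = 4.40

C4H8ONH2+ is the conjugate acid of the weak base C4H8ONH.
Ka = Kw/Kb = 1.0×10^-14 / 2.1 × 10^-6 = 4.76 × 10^-9
From the ICE table, Ka = [H+]²/(0.326 − [H+]) = 4.76 × 10^-9.
Neglecting [H+] in the denominator: [H+] = √(4.76 × 10^-9 × 0.326) = 3.94 × 10^-5 M
pH = −log(3.94 × 10^-5) = 4.40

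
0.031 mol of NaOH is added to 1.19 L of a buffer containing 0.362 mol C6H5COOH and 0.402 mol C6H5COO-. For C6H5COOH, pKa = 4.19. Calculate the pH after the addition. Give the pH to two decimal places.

OH- converts C6H5COOH to C6H5COO-: C6H5COOH → 0.331 mol, C6H5COO- → 0.433 mol.
pH = pKa + log([A⁻]/[HA]) = 4.19 + log(0.433/0.331) = 4.19 +0.117

pH = 4.31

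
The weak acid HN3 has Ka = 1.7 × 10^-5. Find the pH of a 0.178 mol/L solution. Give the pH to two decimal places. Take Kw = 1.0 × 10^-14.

HN3 ⇌ N3- + H+
Ka = x²/(0.178 − x) = 1.7 × 10^-5
Neglecting x in the denominator: x = √(1.7 × 10^-5 × 0.178) = 1.74 × 10^-3 M
(x/C₀ = 0.98% < 5%, so the approximation holds.)
pH = −log(1.74 × 10^-3) = 2.76

pH = 2.76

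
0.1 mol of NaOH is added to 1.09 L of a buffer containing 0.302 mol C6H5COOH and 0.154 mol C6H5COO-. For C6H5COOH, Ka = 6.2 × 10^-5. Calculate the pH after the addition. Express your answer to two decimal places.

After neutralization: n(C6H5COOH) = 0.202 mol, n(C6H5COO-) = 0.254 mol.
pKa = −log(6.2 × 10^-5) = 4.208
pH = pKa + log(n_C6H5COO-/n_C6H5COOH) = 4.208 + log(0.254/0.202) = 4.208 + (+0.099)

pH = 4.31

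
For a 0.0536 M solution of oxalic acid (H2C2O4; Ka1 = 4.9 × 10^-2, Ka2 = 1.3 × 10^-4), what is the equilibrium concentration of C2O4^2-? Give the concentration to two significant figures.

First ionization gives [H+] ≈ [HC2O4-] = 3.23 × 10^-2 M.
Second step: Ka2 = [H+][C2O4^2-]/[HC2O4-] ≈ [C2O4^2-] (since [H+] ≈ [HC2O4-]).
So [C2O4^2-] ≈ Ka2.

1.3 × 10^-4 M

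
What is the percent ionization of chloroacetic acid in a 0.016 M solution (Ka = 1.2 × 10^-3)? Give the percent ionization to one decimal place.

23.9%

ClCH2COOH ⇌ ClCH2COO- + H+; let x = [H+] at equilibrium.
Ka = x²/(C₀ − x); solving the quadratic gives x = 3.82 × 10^-3 M.
Fraction ionized = 3.82 × 10^-3 / 0.016 = 0.2387 → 23.9%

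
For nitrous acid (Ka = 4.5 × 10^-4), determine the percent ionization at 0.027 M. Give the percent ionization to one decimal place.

12.1%

HNO2 ⇌ NO2- + H+; let x = [H+] at equilibrium.
Ka = x²/(C₀ − x); solving the quadratic gives x = 3.27 × 10^-3 M.
Fraction ionized = 3.27 × 10^-3 / 0.027 = 0.1211 → 12.1%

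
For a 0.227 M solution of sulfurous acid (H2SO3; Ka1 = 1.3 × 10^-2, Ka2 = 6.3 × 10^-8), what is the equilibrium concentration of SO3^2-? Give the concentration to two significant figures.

6.3 × 10^-8 M

First ionization gives [H+] ≈ [HSO3-] = 4.82 × 10^-2 M.
Second step: Ka2 = [H+][SO3^2-]/[HSO3-] ≈ [SO3^2-] (since [H+] ≈ [HSO3-]).
So [SO3^2-] ≈ Ka2.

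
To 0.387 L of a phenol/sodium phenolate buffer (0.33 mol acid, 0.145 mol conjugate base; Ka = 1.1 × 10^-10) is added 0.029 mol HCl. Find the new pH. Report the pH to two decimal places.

pH = 9.47

After neutralization: n(C6H5OH) = 0.359 mol, n(C6H5O-) = 0.116 mol.
pKa = −log(1.1 × 10^-10) = 9.959
Henderson–Hasselbalch with mole ratio 0.116/0.359: pH = 9.959 + (-0.491)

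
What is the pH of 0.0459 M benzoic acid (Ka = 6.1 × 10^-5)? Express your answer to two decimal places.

C6H5COOH ⇌ C6H5COO- + H+
Ka = [H+]²/(0.0459 − [H+]) = 6.1 × 10^-5
Since Ka ≪ C₀, [H+] ≈ √(Ka·C₀) = 1.67 × 10^-3 M.
([H+]/C₀ = 3.6% < 5%, so the approximation holds.)
pH = −log[H+] = −log(1.67 × 10^-3) = 2.78

pH = 2.78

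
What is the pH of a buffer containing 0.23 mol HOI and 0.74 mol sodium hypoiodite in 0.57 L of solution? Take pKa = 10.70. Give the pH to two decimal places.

pH = 11.21

Henderson–Hasselbalch: pH = pKa + log([OI-]/[HOI]) = 10.70 + log(0.74/0.23)
pH = 10.70 + (+0.508) = 11.21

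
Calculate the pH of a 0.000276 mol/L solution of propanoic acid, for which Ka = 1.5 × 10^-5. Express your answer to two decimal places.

CH3CH2COOH ⇌ CH3CH2COO- + H+
Ka = [H+]²/(0.000276 − [H+]) = 1.5 × 10^-5
[H+] is not negligible relative to C₀; solve [H+]² + 1.5e-05·[H+] − 4.14e-09 = 0.
[H+] = (−Ka + √(Ka² + 4·Ka·C₀))/2 = 5.73 × 10^-5 M
pH = −log(5.73 × 10^-5) = 4.24

pH = 4.24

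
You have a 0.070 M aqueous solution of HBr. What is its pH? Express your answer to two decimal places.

HBr is a strong acid and dissociates completely, so [H+] = 0.070 M.
pH = -log(0.07) = 1.15

pH = 1.15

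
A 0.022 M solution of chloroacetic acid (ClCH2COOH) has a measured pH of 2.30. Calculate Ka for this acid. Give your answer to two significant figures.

[H+] = 10^(-2.30) = 5.01 × 10^-3 M
At equilibrium [HA] = 0.022 − 5.01 × 10^-3 = 1.70 × 10^-2 M
Ka = [H+][A-]/[HA] = (5.01 × 10^-3)² / 1.70 × 10^-2 = 1.5 × 10^-3

Ka = 1.5 × 10^-3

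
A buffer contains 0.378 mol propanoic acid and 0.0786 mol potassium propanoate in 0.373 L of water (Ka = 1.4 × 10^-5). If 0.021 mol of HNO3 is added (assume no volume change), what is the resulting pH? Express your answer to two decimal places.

pH = 4.01

After neutralization: n(CH3CH2COOH) = 0.399 mol, n(CH3CH2COO-) = 0.0576 mol.
pKa = −log(1.4 × 10^-5) = 4.854
pH = pKa + log(n_CH3CH2COO-/n_CH3CH2COOH) = 4.854 + log(0.0576/0.399) = 4.854 + (-0.841)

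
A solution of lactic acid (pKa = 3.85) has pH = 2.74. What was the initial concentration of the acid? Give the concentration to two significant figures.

[H+] = 10^(-2.74) = 1.82 × 10^-3 M = x
Ka = 10^(−3.85) = 1.41 × 10^-4
Ka = x²/(C₀ − x) ⇒ C₀ = x + x²/Ka
C₀ = 1.82 × 10^-3 + (1.82 × 10^-3)²/(1.41 × 10^-4) = 2.53 × 10^-2 M

C₀ = 2.5 × 10^-2 M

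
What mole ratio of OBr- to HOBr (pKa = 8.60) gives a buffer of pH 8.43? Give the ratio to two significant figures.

pH = pKa + log(r) ⇒ log(r) = 8.43 − 8.60 = -0.17
r = [OBr-]/[HOBr] = 10^(-0.17) = 0.676

ratio = 0.68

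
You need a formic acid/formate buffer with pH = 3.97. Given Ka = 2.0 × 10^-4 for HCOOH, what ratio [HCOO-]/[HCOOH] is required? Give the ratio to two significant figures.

ratio = 1.9

pKa = -log(2.0 × 10^-4) = 3.699
pH = pKa + log(r) ⇒ log(r) = 3.97 − 3.699 = +0.271
r = [HCOO-]/[HCOOH] = 10^(+0.271) = 1.87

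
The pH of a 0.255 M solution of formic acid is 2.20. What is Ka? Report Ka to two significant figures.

Ka = 1.6 × 10^-4

[H+] = 10^(-2.20) = 6.31 × 10^-3 M
At equilibrium [HA] = 0.255 − 6.31 × 10^-3 = 2.49 × 10^-1 M
Ka = [H+][A-]/[HA] = (6.31 × 10^-3)² / 2.49 × 10^-1 = 1.6 × 10^-4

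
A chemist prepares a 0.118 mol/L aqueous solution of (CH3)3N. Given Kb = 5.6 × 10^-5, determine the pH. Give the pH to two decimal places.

(CH3)3N + H2O ⇌ (CH3)3NH+ + OH-
From the ICE table, Kb = x²/(0.118 − x) = 5.6 × 10^-5.
Assume x ≪ 0.118: x ≈ √(5.6 × 10^-5 × 0.118) = 2.57 × 10^-3 M
pOH = 2.59, so pH = 14.00 − pOH = 11.41

pH = 11.41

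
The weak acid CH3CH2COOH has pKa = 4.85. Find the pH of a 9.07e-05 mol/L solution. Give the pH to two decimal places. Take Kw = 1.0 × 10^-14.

pH = 4.53

CH3CH2COOH ⇌ CH3CH2COO- + H+
Ka = 10^(−4.85) = 1.41 × 10^-5
Ka = x²/(9.07e-05 − x) = 1.41 × 10^-5
Here C₀/Ka ≈ 6.43, so the small-x approximation fails. Use the quadratic:
x = [−1.41e-05 + √(1.41e-05² + 5.12e-09)]/2 = 2.94 × 10^-5 M
pH = −log(2.94 × 10^-5) = 4.53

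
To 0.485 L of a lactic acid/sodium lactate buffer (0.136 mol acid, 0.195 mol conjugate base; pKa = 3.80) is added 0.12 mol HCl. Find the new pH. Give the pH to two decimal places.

Added H+ converts CH3CH(OH)COO- to CH3CH(OH)COOH: CH3CH(OH)COOH → 0.256 mol, CH3CH(OH)COO- → 0.075 mol.
pH = pKa + log(n_CH3CH(OH)COO-/n_CH3CH(OH)COOH) = 3.80 + log(0.075/0.256) = 3.80 + (-0.533)

pH = 3.27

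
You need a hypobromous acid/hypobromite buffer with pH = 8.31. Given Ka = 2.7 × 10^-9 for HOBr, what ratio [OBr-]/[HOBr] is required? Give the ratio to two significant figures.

pKa = -log(2.7 × 10^-9) = 8.569
pH = pKa + log(r) ⇒ log(r) = 8.31 − 8.569 = -0.259
r = [OBr-]/[HOBr] = 10^(-0.259) = 0.551

ratio = 0.55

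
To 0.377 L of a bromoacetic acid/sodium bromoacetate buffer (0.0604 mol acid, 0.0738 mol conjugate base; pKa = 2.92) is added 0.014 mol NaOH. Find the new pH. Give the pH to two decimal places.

pH = 3.20

After neutralization: n(BrCH2COOH) = 0.0464 mol, n(BrCH2COO-) = 0.0878 mol.
pH = pKa + log([A⁻]/[HA]) = 2.92 + log(0.0878/0.0464) = 2.92 +0.277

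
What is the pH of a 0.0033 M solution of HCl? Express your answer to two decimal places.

HCl is a strong acid and dissociates completely, so [H+] = 0.0033 M.
pH = -log(0.0033) = 2.48

pH = 2.48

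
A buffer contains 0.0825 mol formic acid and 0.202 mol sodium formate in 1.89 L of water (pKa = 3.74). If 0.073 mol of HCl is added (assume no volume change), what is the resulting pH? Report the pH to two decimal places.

After neutralization: n(HCOOH) = 0.155 mol, n(HCOO-) = 0.129 mol.
pH = pKa + log([A⁻]/[HA]) = 3.74 + log(0.129/0.155) = 3.74 -0.080

pH = 3.66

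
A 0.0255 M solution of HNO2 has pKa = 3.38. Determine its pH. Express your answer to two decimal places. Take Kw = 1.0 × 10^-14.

HNO2 ⇌ NO2- + H+
Ka = 10^(−3.38) = 4.17 × 10^-4
Ka = [H+]²/(0.0255 − [H+]) = 4.17 × 10^-4
[H+] is not negligible relative to C₀; solve [H+]² + 0.000417·[H+] − 1.06e-05 = 0.
[H+] = [−0.000417 + √(0.000417² + 4.25e-05)]/2 = 3.06 × 10^-3 M
pH = −log(3.06 × 10^-3) = 2.51

pH = 2.51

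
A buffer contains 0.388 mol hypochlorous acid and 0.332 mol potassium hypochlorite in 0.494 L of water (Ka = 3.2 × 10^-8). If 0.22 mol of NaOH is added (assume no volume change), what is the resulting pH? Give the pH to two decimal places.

OH- converts HOCl to OCl-: HOCl → 0.168 mol, OCl- → 0.552 mol.
pKa = −log(3.2 × 10^-8) = 7.495
Henderson–Hasselbalch with mole ratio 0.552/0.168: pH = 7.495 + (+0.517)

pH = 8.01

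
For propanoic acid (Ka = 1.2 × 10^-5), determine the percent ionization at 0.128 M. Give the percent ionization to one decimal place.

1.0%

CH3CH2COOH ⇌ CH3CH2COO- + H+; let x = [H+] at equilibrium.
x ≈ √(Ka·C₀) = √(1.2 × 10^-5 × 0.128) = 1.24 × 10^-3 M
% ionization = x/C₀ × 100% = 1.24 × 10^-3/0.128 × 100% = 1.0%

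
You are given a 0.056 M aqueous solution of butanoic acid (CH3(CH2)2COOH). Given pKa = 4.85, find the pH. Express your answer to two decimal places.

CH3(CH2)2COOH ⇌ CH3(CH2)2COO- + H+
Ka = 10^(−4.85) = 1.41 × 10^-5
Ka = [H+]²/(0.056 − [H+]) = 1.41 × 10^-5
Since Ka ≪ C₀, [H+] ≈ √(Ka·C₀) = 8.89 × 10^-4 M.
pH = −log[H+] = −log(8.89 × 10^-4) = 3.05

pH = 3.05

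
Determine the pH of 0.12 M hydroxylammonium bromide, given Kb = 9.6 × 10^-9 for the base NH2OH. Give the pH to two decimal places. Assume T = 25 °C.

pH = 3.45

NH3OH+ is the conjugate acid of the weak base NH2OH.
Ka = Kw/Kb = 1.0×10^-14 / 9.6 × 10^-9 = 1.04 × 10^-6
From the ICE table, Ka = [H+]²/(0.12 − [H+]) = 1.04 × 10^-6.
Since Ka ≪ C₀, [H+] ≈ √(Ka·C₀) = 3.53 × 10^-4 M.
pH = −log[H+] = −log(3.53 × 10^-4) = 3.45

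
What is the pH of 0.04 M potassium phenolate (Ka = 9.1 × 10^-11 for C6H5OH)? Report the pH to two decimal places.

C6H5O- is the conjugate base of the weak acid C6H5OH.
Kb = Kw/Ka = 1.0×10^-14 / 9.1 × 10^-11 = 1.10 × 10^-4
Kb = [OH-]²/(0.04 − [OH-]) = 1.10 × 10^-4
Here C₀/Kb ≈ 364, so the small-[OH-] approximation fails. Use the quadratic:
[OH-] = [−0.00011 + √(0.00011² + 1.76e-05)]/2 = 2.04 × 10^-3 M
pOH = −log(2.04 × 10^-3) = 2.69; pH = 14.00 − 2.69 = 11.31

pH = 11.31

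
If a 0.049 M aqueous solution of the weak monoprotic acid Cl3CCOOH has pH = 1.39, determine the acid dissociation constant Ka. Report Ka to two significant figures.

[H+] = 10^(-1.39) = 4.07 × 10^-2 M
At equilibrium [HA] = 0.049 − 4.07 × 10^-2 = 8.30 × 10^-3 M
Ka = [H+][A-]/[HA] = (4.07 × 10^-2)² / 8.30 × 10^-3 = 2.0 × 10^-1

Ka = 2.0 × 10^-1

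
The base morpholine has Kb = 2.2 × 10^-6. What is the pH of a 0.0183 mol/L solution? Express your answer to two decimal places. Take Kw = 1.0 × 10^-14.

C4H8ONH + H2O ⇌ C4H8ONH2+ + OH-
From the ICE table, Kb = [OH-]²/(0.0183 − [OH-]) = 2.2 × 10^-6.
Assume [OH-] ≪ 0.0183: [OH-] ≈ √(2.2 × 10^-6 × 0.0183) = 2.01 × 10^-4 M
pOH = 3.70, so pH = 14.00 − pOH = 10.30

pH = 10.30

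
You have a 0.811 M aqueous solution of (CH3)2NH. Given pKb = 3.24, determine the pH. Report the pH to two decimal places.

(CH3)2NH + H2O ⇌ (CH3)2NH2+ + OH-
Kb = 10^(−3.24) = 5.75 × 10^-4
Kb = [OH-]²/(0.811 − [OH-]) = 5.75 × 10^-4
Neglecting [OH-] in the denominator: [OH-] = √(5.75 × 10^-4 × 0.811) = 2.16 × 10^-2 M
([OH-]/C₀ = 2.7% < 5%, so the approximation holds.)
pOH = −log(2.16 × 10^-2) = 1.67; pH = 14.00 − 1.67 = 12.33

pH = 12.33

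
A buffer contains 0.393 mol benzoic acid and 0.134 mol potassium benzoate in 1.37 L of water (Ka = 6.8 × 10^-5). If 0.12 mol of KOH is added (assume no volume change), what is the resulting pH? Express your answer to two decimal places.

After neutralization: n(C6H5COOH) = 0.273 mol, n(C6H5COO-) = 0.254 mol.
pKa = −log(6.8 × 10^-5) = 4.167
pH = pKa + log(n_C6H5COO-/n_C6H5COOH) = 4.167 + log(0.254/0.273) = 4.167 + (-0.031)

pH = 4.14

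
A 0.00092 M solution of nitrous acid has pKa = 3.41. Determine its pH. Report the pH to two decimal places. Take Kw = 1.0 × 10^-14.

HNO2 ⇌ NO2- + H+
Ka = 10^(−3.41) = 3.89 × 10^-4
Ka = x²/(0.00092 − x) = 3.89 × 10^-4
The 5% rule fails; solving x² + Ka·x − Ka·C₀ = 0 exactly:
x = [−0.000389 + √(0.000389² + 1.43e-06)]/2 = 4.35 × 10^-4 M
pH = −log[H+] = −log(4.35 × 10^-4) = 3.36

pH = 3.36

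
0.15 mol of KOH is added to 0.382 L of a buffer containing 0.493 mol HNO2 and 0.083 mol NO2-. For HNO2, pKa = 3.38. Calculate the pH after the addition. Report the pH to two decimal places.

After neutralization: n(HNO2) = 0.343 mol, n(NO2-) = 0.233 mol.
Henderson–Hasselbalch with mole ratio 0.233/0.343: pH = 3.38 + (-0.168)

pH = 3.21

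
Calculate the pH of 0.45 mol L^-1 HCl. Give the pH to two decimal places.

pH = 0.35

HCl is a strong acid and dissociates completely, so [H+] = 0.45 M.
pH = -log(0.45) = 0.35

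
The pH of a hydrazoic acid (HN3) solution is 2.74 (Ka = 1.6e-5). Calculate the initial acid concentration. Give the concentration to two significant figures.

C₀ = 2.1 × 10^-1 M

[H+] = 10^(-2.74) = 1.82 × 10^-3 M = x
Ka = x²/(C₀ − x) ⇒ C₀ = x + x²/Ka
C₀ = 1.82 × 10^-3 + (1.82 × 10^-3)²/(1.6 × 10^-5) = 2.09 × 10^-1 M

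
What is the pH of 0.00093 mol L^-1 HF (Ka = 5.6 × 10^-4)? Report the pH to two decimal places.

pH = 3.31

HF ⇌ F- + H+
Let x = [H+] at equilibrium. Ka = x²/(0.00093 − x).
Here C₀/Ka ≈ 1.66, so the small-x approximation fails. Use the quadratic:
x = (−Ka + √(Ka² + 4·Ka·C₀))/2 = 4.94 × 10^-4 M
pH = −log(4.94 × 10^-4) = 3.31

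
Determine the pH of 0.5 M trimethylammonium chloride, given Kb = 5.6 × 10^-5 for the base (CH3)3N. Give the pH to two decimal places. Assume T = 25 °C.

pH = 5.02

(CH3)3NH+ is the conjugate acid of the weak base (CH3)3N.
Ka = Kw/Kb = 1.0×10^-14 / 5.6 × 10^-5 = 1.79 × 10^-10
Ka = x²/(0.5 − x) = 1.79 × 10^-10
Neglecting x in the denominator: x = √(1.79 × 10^-10 × 0.5) = 9.46 × 10^-6 M
pH = −log[H+] = −log(9.46 × 10^-6) = 5.02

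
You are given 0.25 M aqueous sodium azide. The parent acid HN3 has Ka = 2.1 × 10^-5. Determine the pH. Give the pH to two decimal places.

N3- is the conjugate base of the weak acid HN3.
Kb = Kw/Ka = 1.0×10^-14 / 2.1 × 10^-5 = 4.76 × 10^-10
From the ICE table, Kb = x²/(0.25 − x) = 4.76 × 10^-10.
Since Kb ≪ C₀, x ≈ √(Kb·C₀) = 1.09 × 10^-5 M.
Check: 0.0044% ionized — well under 5%, approximation valid.
pOH = 4.96, so pH = 14.00 − pOH = 9.04

pH = 9.04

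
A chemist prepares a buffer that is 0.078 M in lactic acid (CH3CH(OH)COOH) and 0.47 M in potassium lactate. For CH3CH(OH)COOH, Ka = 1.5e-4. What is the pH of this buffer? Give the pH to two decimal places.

pH = 4.60

pKa = −log(1.5 × 10^-4) = 3.824
Using pH = pKa + log([base]/[acid]) with [base]/[acid] = 0.47/0.078:
pH = 3.824 + (+0.780) = 4.60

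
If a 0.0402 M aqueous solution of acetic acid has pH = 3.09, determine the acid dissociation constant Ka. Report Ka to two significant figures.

Ka = 1.7 × 10^-5

[H+] = 10^(-3.09) = 8.13 × 10^-4 M
At equilibrium [HA] = 0.0402 − 8.13 × 10^-4 = 3.94 × 10^-2 M
Ka = [H+][A-]/[HA] = (8.13 × 10^-4)² / 3.94 × 10^-2 = 1.7 × 10^-5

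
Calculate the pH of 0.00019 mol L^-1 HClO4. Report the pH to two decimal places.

pH = 3.72

HClO4 is a strong acid and dissociates completely, so [H+] = 0.00019 M.
pH = -log(0.00019) = 3.72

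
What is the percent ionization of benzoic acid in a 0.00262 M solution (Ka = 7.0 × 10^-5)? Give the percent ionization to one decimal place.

C6H5COOH ⇌ C6H5COO- + H+; let x = [H+] at equilibrium.
Ka = x²/(C₀ − x); solving the quadratic gives x = 3.95 × 10^-4 M.
Fraction ionized = 3.95 × 10^-4 / 0.00262 = 0.1508 → 15.1%

15.1%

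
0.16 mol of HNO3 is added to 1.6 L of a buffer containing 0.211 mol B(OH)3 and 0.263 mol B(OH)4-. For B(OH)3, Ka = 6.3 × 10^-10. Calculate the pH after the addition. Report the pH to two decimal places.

pH = 8.64

After neutralization: n(B(OH)3) = 0.371 mol, n(B(OH)4-) = 0.103 mol.
pKa = −log(6.3 × 10^-10) = 9.201
pH = pKa + log(n_B(OH)4-/n_B(OH)3) = 9.201 + log(0.103/0.371) = 9.201 + (-0.557)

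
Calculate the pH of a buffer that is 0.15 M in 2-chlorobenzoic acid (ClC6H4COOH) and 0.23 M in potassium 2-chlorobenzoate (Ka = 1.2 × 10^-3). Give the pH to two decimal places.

pKa = −log(1.2 × 10^-3) = 2.921
Using pH = pKa + log([base]/[acid]) with [base]/[acid] = 0.23/0.15:
pH = 2.921 + (+0.186) = 3.11

pH = 3.11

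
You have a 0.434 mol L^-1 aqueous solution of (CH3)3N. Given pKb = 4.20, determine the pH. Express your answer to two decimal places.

pH = 11.72

(CH3)3N + H2O ⇌ (CH3)3NH+ + OH-
Kb = 10^(−4.20) = 6.31 × 10^-5
Kb = x²/(0.434 − x) = 6.31 × 10^-5
Assume x ≪ 0.434: x ≈ √(6.31 × 10^-5 × 0.434) = 5.23 × 10^-3 M
pOH = 2.28, so pH = 14.00 − pOH = 11.72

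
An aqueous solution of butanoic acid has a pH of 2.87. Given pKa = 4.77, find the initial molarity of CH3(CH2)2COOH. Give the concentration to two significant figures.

C₀ = 1.1 × 10^-1 M

[H+] = 10^(-2.87) = 1.35 × 10^-3 M = x
Ka = 10^(−4.77) = 1.70 × 10^-5
Ka = x²/(C₀ − x) ⇒ C₀ = x + x²/Ka
C₀ = 1.35 × 10^-3 + (1.35 × 10^-3)²/(1.70 × 10^-5) = 1.09 × 10^-1 M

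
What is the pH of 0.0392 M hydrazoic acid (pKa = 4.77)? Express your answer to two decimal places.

HN3 ⇌ N3- + H+
Ka = 10^(−4.77) = 1.70 × 10^-5
Ka = [H+]²/(0.0392 − [H+]) = 1.70 × 10^-5
Since Ka ≪ C₀, [H+] ≈ √(Ka·C₀) = 8.16 × 10^-4 M.
pH = −log(8.16 × 10^-4) = 3.09

pH = 3.09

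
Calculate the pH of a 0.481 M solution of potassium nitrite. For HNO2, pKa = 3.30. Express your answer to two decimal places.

NO2- is the conjugate base of the weak acid HNO2.
Ka = 10^(−3.30) = 5.01 × 10^-4
Kb = Kw/Ka = 1.0×10^-14 / 5.01 × 10^-4 = 2.00 × 10^-11
Kb = [OH-]²/(0.481 − [OH-]) = 2.00 × 10^-11
Since Kb ≪ C₀, [OH-] ≈ √(Kb·C₀) = 3.10 × 10^-6 M.
Check: 0.00064% ionized — well under 5%, approximation valid.
pOH = −log(3.10 × 10^-6) = 5.51; pH = 14.00 − 5.51 = 8.49

pH = 8.49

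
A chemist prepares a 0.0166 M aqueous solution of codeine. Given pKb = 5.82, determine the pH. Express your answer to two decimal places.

pH = 10.20

C18H21NO3 + H2O ⇌ C18H22NO3+ + OH-
Kb = 10^(−5.82) = 1.51 × 10^-6
From the ICE table, Kb = x²/(0.0166 − x) = 1.51 × 10^-6.
Assume x ≪ 0.0166: x ≈ √(1.51 × 10^-6 × 0.0166) = 1.58 × 10^-4 M
pOH = 3.80, so pH = 14.00 − pOH = 10.20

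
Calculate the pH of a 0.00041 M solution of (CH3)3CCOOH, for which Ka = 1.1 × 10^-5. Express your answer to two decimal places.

(CH3)3CCOOH ⇌ (CH3)3CCOO- + H+
From the ICE table, Ka = x²/(0.00041 − x) = 1.1 × 10^-5.
Here C₀/Ka ≈ 37.3, so the small-x approximation fails. Use the quadratic:
x = [−1.1e-05 + √(1.1e-05² + 1.8e-08)]/2 = 6.19 × 10^-5 M
pH = −log(6.19 × 10^-5) = 4.21

pH = 4.21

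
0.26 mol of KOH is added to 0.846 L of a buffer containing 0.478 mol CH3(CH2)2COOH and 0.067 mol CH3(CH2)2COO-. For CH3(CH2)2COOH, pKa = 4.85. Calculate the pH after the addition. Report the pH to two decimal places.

OH- converts CH3(CH2)2COOH to CH3(CH2)2COO-: CH3(CH2)2COOH → 0.218 mol, CH3(CH2)2COO- → 0.327 mol.
pH = pKa + log(n_CH3(CH2)2COO-/n_CH3(CH2)2COOH) = 4.85 + log(0.327/0.218) = 4.85 + (+0.176)

pH = 5.03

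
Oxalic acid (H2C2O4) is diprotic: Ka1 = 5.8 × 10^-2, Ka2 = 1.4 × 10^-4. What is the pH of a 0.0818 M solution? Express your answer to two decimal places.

pH = 1.34

Since Ka1 ≫ Ka2, the first ionization dominates [H+].
Ka1 = x²/(0.0818 − x) = 5.8 × 10^-2
Solving the quadratic: x = (−Ka1 + √(Ka1² + 4·Ka1·C₀))/2 = 4.57 × 10^-2 M
pH = −log(4.57 × 10^-2) = 1.34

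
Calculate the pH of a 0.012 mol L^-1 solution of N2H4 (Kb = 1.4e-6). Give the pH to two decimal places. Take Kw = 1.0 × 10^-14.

N2H4 + H2O ⇌ N2H5+ + OH-
From the ICE table, Kb = x²/(0.012 − x) = 1.4 × 10^-6.
Assume x ≪ 0.012: x ≈ √(1.4 × 10^-6 × 0.012) = 1.30 × 10^-4 M
pOH = 3.89, so pH = 14.00 − pOH = 10.11

pH = 10.11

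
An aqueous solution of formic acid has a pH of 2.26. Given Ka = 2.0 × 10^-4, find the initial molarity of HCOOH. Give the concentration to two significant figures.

C₀ = 1.6 × 10^-1 M

[H+] = 10^(-2.26) = 5.50 × 10^-3 M = x
Ka = x²/(C₀ − x) ⇒ C₀ = x + x²/Ka
C₀ = 5.50 × 10^-3 + (5.50 × 10^-3)²/(2.0 × 10^-4) = 1.57 × 10^-1 M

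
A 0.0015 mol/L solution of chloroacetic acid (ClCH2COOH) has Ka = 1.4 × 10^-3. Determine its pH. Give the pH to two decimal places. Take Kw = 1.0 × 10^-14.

pH = 3.04

ClCH2COOH ⇌ ClCH2COO- + H+
Let x = [H+] at equilibrium. Ka = x²/(0.0015 − x).
The 5% rule fails; solving x² + Ka·x − Ka·C₀ = 0 exactly:
x = [−0.0014 + √(0.0014² + 8.4e-06)]/2 = 9.09 × 10^-4 M
pH = −log[H+] = −log(9.09 × 10^-4) = 3.04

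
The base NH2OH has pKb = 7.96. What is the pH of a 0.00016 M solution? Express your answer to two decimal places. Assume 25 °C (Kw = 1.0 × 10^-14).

NH2OH + H2O ⇌ NH3OH+ + OH-
Kb = 10^(−7.96) = 1.10 × 10^-8
Let x = [OH-] at equilibrium. Kb = x²/(0.00016 − x).
Assume x ≪ 0.00016: x ≈ √(1.10 × 10^-8 × 0.00016) = 1.33 × 10^-6 M
Check: 0.83% ionized — well under 5%, approximation valid.
pOH = 5.88, so pH = 14.00 − pOH = 8.12

pH = 8.12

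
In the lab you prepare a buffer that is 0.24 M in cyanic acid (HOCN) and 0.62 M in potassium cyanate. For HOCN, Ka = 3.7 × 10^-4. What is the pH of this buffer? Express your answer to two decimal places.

pKa = −log(3.7 × 10^-4) = 3.432
Using pH = pKa + log([base]/[acid]) with [base]/[acid] = 0.62/0.24:
pH = 3.432 + (+0.412) = 3.84

pH = 3.84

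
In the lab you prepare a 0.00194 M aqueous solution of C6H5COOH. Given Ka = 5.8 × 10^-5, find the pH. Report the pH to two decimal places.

pH = 3.51

C6H5COOH ⇌ C6H5COO- + H+
Ka = x²/(0.00194 − x) = 5.8 × 10^-5
Here C₀/Ka ≈ 33.4, so the small-x approximation fails. Use the quadratic:
x = [−5.8e-05 + √(5.8e-05² + 4.5e-07)]/2 = 3.08 × 10^-4 M
pH = −log[H+] = −log(3.08 × 10^-4) = 3.51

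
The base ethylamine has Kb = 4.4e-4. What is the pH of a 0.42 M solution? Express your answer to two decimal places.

C2H5NH2 + H2O ⇌ C2H5NH3+ + OH-
From the ICE table, Kb = x²/(0.42 − x) = 4.4 × 10^-4.
Assume x ≪ 0.42: x ≈ √(4.4 × 10^-4 × 0.42) = 1.36 × 10^-2 M
(x/C₀ = 3.2% < 5%, so the approximation holds.)
pOH = 1.87, so pH = 14.00 − pOH = 12.13

pH = 12.13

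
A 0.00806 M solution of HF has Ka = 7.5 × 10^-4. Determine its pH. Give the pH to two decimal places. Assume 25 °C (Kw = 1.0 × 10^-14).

pH = 2.68

HF ⇌ F- + H+
Let x = [H+] at equilibrium. Ka = x²/(0.00806 − x).
x is not negligible relative to C₀; solve x² + 0.00075·x − 6.04e-06 = 0.
x = [−0.00075 + √(0.00075² + 2.42e-05)]/2 = 2.11 × 10^-3 M
pH = −log[H+] = −log(2.11 × 10^-3) = 2.68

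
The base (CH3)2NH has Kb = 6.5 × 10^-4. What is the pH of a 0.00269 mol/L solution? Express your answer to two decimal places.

pH = 11.02

(CH3)2NH + H2O ⇌ (CH3)2NH2+ + OH-
From the ICE table, Kb = [OH-]²/(0.00269 − [OH-]) = 6.5 × 10^-4.
The 5% rule fails; solving [OH-]² + Kb·[OH-] − Kb·C₀ = 0 exactly:
[OH-] = [−0.00065 + √(0.00065² + 6.99e-06)]/2 = 1.04 × 10^-3 M
pOH = 2.98, so pH = 14.00 − pOH = 11.02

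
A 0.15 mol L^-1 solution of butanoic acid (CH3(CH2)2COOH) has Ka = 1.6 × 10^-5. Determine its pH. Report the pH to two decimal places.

CH3(CH2)2COOH ⇌ CH3(CH2)2COO- + H+
Ka = [H+]²/(0.15 − [H+]) = 1.6 × 10^-5
Since Ka ≪ C₀, [H+] ≈ √(Ka·C₀) = 1.55 × 10^-3 M.
pH = −log(1.55 × 10^-3) = 2.81

pH = 2.81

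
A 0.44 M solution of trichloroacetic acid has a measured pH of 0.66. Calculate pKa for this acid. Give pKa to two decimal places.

[H+] = 10^(-0.66) = 2.19 × 10^-1 M
At equilibrium [HA] = 0.44 − 2.19 × 10^-1 = 2.21 × 10^-1 M
Ka = [H+][A-]/[HA] = (2.19 × 10^-1)² / 2.21 × 10^-1 = 2.17 × 10^-1
pKa = -log(2.17 × 10^-1) = 0.66

pKa = 0.66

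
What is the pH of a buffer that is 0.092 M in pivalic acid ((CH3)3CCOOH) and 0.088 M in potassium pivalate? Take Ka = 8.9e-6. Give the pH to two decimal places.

pKa = −log(8.9 × 10^-6) = 5.051
Henderson–Hasselbalch: pH = pKa + log([(CH3)3CCOO-]/[(CH3)3CCOOH]) = 5.051 + log(0.088/0.092)
pH = 5.051 + (-0.019) = 5.03

pH = 5.03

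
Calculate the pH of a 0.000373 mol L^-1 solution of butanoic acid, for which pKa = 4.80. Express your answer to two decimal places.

CH3(CH2)2COOH ⇌ CH3(CH2)2COO- + H+
Ka = 10^(−4.80) = 1.58 × 10^-5
From the ICE table, Ka = [H+]²/(0.000373 − [H+]) = 1.58 × 10^-5.
The 5% rule fails; solving [H+]² + Ka·[H+] − Ka·C₀ = 0 exactly:
[H+] = [−1.58e-05 + √(1.58e-05² + 2.36e-08)]/2 = 6.93 × 10^-5 M
pH = −log(6.93 × 10^-5) = 4.16

pH = 4.16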